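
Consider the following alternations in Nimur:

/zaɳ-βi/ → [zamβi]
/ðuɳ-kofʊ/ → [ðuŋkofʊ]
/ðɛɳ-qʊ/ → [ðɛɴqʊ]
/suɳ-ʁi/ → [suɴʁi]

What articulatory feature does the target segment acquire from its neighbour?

Comparing underlying and surface forms, /ɳ/ → [m] is the alternation; the neighbouring /β/ is constant.
The change retroflex → bilabial matches the place of the following /β/, identifying this as place assimilation.
The same holds elsewhere in the data: /ɳ/ → [ŋ] before /k/ (retroflex → velar, matching velar); /ɳ/ → [ɴ] before /q/ (retroflex → uvular, matching uvular); /ɳ/ → [ɴ] before /ʁ/ (retroflex → uvular, matching uvular) — only place changes, and always toward the following segment.

place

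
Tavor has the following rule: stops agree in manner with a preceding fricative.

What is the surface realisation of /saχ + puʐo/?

The rule targets /p/ (voiceless bilabial stop), which sits after the trigger /χ/ (fricative).
The voiceless bilabial fricative is [ɸ], so /p/ → [ɸ].

[saχɸuʐo]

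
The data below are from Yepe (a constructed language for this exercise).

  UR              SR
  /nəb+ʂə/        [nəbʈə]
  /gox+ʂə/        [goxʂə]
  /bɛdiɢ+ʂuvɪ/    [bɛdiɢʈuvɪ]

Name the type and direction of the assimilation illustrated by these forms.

Comparing underlying and surface forms, /ʂ/ → [ʈ] is the alternation; the neighbouring /b/ is constant.
/ʂ/ is a fricative while /b/ is a stop; the output [ʈ] is a stop, matching the trigger — so the feature that spreads is manner.
Place and voice are unchanged, so the assimilation is partial, not total.
The other alternating form patterns the same way: /ʂ/ → [ʈ] after /ɢ/ (fricative → stop, matching a stop) — only manner changes, and always toward the preceding segment.
Nothing changes in [goxʂə]: there the adjacent consonants already agree in manner (/ʂ/ and /x/ are both fricatives), so this form is consistent with the same rule.
Since the segment that changes follows the conditioning segment, the assimilation is progressive.

progressive manner assimilation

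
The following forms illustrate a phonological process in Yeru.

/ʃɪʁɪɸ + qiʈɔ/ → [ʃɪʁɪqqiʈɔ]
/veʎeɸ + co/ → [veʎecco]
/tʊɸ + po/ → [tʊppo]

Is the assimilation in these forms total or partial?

Comparing underlying and surface forms, /ɸ/ → [q] is the alternation; the neighbouring /q/ is constant.
The output [q] is identical to the trigger /q/ — every feature (place, manner, voicing) has been copied — so this is total assimilation.
The remaining alternations confirm this: /ɸ/ → [c] before /c/; /ɸ/ → [p] before /p/ — in each case the output is a copy of the following consonant.

total assimilation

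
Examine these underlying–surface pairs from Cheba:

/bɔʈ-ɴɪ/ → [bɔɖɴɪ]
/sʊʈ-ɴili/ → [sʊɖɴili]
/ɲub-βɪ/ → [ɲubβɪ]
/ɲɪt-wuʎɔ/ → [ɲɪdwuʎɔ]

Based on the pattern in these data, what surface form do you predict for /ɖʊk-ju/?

[ɖʊgju]

The data show regressive voicing assimilation: /ʈ/ → [ɖ] before /ɴ/; /t/ → [d] before /w/. In each pair only voicing changes, matching the following consonant, while place and manner stay constant.
Nothing changes in [ɲubβɪ]: there the adjacent consonants already agree in voicing (/b/ and /β/ are both voiced), so this form is consistent with the same rule.
/k/ is a voiceless velar stop. The following trigger /j/ is voiced, so /k/ must become voiced as well.
A voiced velar stop is [g], so the surface segment is [g].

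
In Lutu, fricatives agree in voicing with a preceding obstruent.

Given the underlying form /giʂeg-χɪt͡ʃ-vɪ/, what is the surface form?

/χ/ is a voiceless uvular fricative. The preceding trigger /g/ is voiced, so /χ/ must become voiced as well.
The voiced uvular fricative is [ʁ], so /χ/ → [ʁ].
The same rule applies at the second boundary: /v/ → [f] next to /t͡ʃ/.

[giʂegʁɪt͡ʃfɪ]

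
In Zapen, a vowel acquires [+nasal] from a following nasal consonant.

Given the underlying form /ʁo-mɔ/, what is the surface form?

The vowel /o/ is adjacent to the following nasal /m/, so it acquires [+nasal] and surfaces as [õ].

[ʁõmɔ]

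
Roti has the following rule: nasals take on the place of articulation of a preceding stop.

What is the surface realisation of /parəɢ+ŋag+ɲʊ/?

[parəɢɴagŋʊ]

/ŋ/ is a voiced velar nasal. The preceding trigger /ɢ/ is uvular, so /ŋ/ must become uvular as well.
The voiced uvular nasal is [ɴ], so /ŋ/ → [ɴ].
At the second juncture, /ɲ/ likewise becomes [ŋ] adjacent to /g/.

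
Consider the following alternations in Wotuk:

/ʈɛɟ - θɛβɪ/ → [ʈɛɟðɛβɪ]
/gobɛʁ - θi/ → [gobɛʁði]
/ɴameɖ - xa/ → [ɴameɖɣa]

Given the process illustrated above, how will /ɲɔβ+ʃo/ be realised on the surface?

[ɲɔβʒo]

The data show progressive voicing assimilation: /θ/ → [ð] after /ɟ/; /θ/ → [ð] after /ʁ/; /x/ → [ɣ] after /ɖ/. In each pair only voicing changes, matching the preceding consonant, while place and manner stay constant.
The rule targets /ʃ/ (voiceless postalveolar fricative), which sits after the trigger /β/ (voiced).
Changing only its voicing to voiced gives [ʒ] — the voiced postalveolar fricative.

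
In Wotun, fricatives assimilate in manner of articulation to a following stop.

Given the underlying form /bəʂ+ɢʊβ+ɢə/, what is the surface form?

/ʂ/ is a voiceless retroflex fricative. The following trigger /ɢ/ is a stop, so /ʂ/ must become a stop as well.
A voiceless retroflex stop is [ʈ], so the surface segment is [ʈ].
At the second juncture, /β/ likewise becomes [b] adjacent to /ɢ/.

[bəʈɢʊbɢə]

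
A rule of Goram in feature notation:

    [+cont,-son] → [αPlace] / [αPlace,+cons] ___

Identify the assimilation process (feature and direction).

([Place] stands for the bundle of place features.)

The rule copies the place features (abbreviated [Place]) from the environment onto the target, so the assimilating feature is place.
The conditioning segment sits to the left of the focus bar, meaning the trigger precedes the segment that changes — progressive assimilation.

progressive place assimilation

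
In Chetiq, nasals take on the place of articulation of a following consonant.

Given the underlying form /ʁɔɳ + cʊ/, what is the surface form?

The rule targets /ɳ/ (voiced retroflex nasal), which sits before the trigger /c/ (palatal).
A voiced palatal nasal is [ɲ], so the surface segment is [ɲ].

[ʁɔɲcʊ]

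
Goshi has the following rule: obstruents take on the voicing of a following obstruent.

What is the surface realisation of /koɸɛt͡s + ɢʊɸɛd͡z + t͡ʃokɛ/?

The rule targets /t͡s/ (voiceless alveolar affricate), which sits before the trigger /ɢ/ (voiced).
A voiced alveolar affricate is [d͡z], so the surface segment is [d͡z].
The same rule applies at the second boundary: /d͡z/ → [t͡s] next to /t͡ʃ/.

[koɸɛd͡zɢʊɸɛt͡st͡ʃokɛ]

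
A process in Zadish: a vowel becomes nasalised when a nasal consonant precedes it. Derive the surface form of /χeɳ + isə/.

[χeɳĩsə]

The vowel /i/ is adjacent to the preceding nasal /ɳ/, so it acquires [+nasal] and surfaces as [ĩ].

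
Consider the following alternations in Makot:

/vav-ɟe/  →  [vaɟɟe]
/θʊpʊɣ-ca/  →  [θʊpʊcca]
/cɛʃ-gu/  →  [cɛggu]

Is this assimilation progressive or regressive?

Comparing underlying and surface forms, /v/ → [ɟ] is the alternation; the neighbouring /ɟ/ is constant.
The output [ɟ] is identical to the trigger /ɟ/ — every feature (place, manner, voicing) has been copied — so this is total assimilation.
The other forms behave the same way: /ɣ/ → [c] before /c/; /ʃ/ → [g] before /g/ — in each case the output is a copy of the following consonant.
Since the segment that changes precedes the conditioning segment, the assimilation is regressive.

regressive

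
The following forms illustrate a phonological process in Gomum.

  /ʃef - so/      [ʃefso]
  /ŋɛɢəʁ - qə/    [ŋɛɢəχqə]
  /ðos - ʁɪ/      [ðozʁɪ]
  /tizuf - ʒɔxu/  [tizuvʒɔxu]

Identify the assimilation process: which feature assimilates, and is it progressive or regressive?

regressive voicing assimilation

Underlying /ʁ/ is realised as [χ] next to /q/; /q/ itself does not change.
The change voiced → voiceless matches the voicing of the following /q/, identifying this as voicing assimilation.
Place and manner are unchanged, so the assimilation is partial, not total.
Checking the remaining alternations: /s/ → [z] before /ʁ/ (voiceless → voiced, matching voiced); /f/ → [v] before /ʒ/ (voiceless → voiced, matching voiced) — only voicing changes, and always toward the following segment.
Nothing changes in [ʃefso]: there the adjacent consonants already agree in voicing (/f/ and /s/ are both voiceless), so this form is consistent with the same rule.
The trigger is the following segment, so the direction is regressive (anticipatory).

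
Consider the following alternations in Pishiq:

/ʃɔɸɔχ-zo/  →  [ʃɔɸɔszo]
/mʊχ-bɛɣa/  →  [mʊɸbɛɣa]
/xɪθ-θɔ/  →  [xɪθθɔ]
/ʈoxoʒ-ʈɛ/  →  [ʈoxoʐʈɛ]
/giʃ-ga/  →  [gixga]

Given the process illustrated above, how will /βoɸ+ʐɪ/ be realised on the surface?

The data show regressive place assimilation: /χ/ → [s] before /z/; /χ/ → [ɸ] before /b/; /ʒ/ → [ʐ] before /ʈ/; /ʃ/ → [x] before /g/. In each pair only place changes, matching the following consonant, while manner and voice stay constant.
Nothing changes in [xɪθθɔ]: there the adjacent consonants already agree in place (/θ/ and /θ/ are both dental), so this form is consistent with the same rule.
The rule targets /ɸ/ (voiceless bilabial fricative), which sits before the trigger /ʐ/ (retroflex).
The voiceless retroflex fricative is [ʂ], so /ɸ/ → [ʂ].

[βoʂʐɪ]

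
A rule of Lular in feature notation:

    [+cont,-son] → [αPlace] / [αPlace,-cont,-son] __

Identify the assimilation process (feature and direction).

progressive place assimilation

The rule copies the place features (abbreviated [Place]) from the environment onto the target, so the assimilating feature is place.
Since the environment is written before the underscore, the trigger precedes the target; the direction is progressive.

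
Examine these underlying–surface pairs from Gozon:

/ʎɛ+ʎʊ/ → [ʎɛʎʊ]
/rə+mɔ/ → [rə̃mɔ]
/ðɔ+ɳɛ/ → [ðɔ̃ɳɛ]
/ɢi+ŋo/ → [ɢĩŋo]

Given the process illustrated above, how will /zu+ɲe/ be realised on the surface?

[zũɲe]

The data show regressive nasality assimilation (vowel nasalisation): /ə/ → [ə̃] before /m/; /ɔ/ → [ɔ̃] before /ɳ/; /i/ → [ĩ] before /ŋ/ — a vowel is nasalised by an immediately following nasal consonant.
No change occurs in [ʎɛʎʊ] because the vowel at the boundary is adjacent to an oral consonant, not a nasal (/ɛ/ next to /ʎ/).
/u/ sits next to the nasal /ɲ/ and is therefore nasalised to [ũ].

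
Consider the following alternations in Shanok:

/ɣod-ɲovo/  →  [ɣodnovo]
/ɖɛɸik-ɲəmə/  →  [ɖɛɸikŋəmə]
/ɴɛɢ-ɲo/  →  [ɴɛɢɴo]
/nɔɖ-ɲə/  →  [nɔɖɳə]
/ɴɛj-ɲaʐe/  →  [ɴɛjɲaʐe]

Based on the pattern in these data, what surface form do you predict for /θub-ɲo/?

The data show progressive place assimilation: /ɲ/ → [n] after /d/; /ɲ/ → [ŋ] after /k/; /ɲ/ → [ɴ] after /ɢ/; /ɲ/ → [ɳ] after /ɖ/. In each pair only place changes, matching the preceding consonant, while manner and voice stay constant.
Nothing changes in [ɴɛjɲaʐe]: there the adjacent consonants already agree in place (/ɲ/ and /j/ are both palatal), so this form is consistent with the same rule.
The rule targets /ɲ/ (voiced palatal nasal), which sits after the trigger /b/ (bilabial).
Changing only its place to bilabial gives [m] — the voiced bilabial nasal.

[θubmo]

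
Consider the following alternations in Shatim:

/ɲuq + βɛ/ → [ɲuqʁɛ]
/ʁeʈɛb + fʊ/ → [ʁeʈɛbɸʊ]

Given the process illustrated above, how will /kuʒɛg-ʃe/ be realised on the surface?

[kuʒɛgxe]

The data show progressive place assimilation: /β/ → [ʁ] after /q/; /f/ → [ɸ] after /b/. In each pair only place changes, matching the preceding consonant, while manner and voice stay constant.
The rule targets /ʃ/ (voiceless postalveolar fricative), which sits after the trigger /g/ (velar).
A voiceless velar fricative is [x], so the surface segment is [x].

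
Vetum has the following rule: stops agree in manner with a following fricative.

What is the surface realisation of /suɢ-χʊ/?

The rule targets /ɢ/ (voiced uvular stop), which sits before the trigger /χ/ (fricative).
A voiced uvular fricative is [ʁ], so the surface segment is [ʁ].

[suʁχʊ]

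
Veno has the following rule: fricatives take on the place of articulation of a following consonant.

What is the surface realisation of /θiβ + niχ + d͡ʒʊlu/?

The rule targets /β/ (voiced bilabial fricative), which sits before the trigger /n/ (alveolar).
Changing only its place to alveolar gives [z] — the voiced alveolar fricative.
The same rule applies at the second boundary: /χ/ → [ʃ] next to /d͡ʒ/.

[θizniʃd͡ʒʊlu]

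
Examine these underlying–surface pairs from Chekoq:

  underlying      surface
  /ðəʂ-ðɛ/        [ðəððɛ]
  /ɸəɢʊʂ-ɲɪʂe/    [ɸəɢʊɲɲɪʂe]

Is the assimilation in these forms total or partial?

Comparing underlying and surface forms, /ʂ/ → [ð] is the alternation; the neighbouring /ð/ is constant.
The output [ð] is identical to the trigger /ð/ — every feature (place, manner, voicing) has been copied — so this is total assimilation.
The remaining alternation confirms this: /ʂ/ → [ɲ] before /ɲ/ — in each case the output is a copy of the following consonant.

total assimilation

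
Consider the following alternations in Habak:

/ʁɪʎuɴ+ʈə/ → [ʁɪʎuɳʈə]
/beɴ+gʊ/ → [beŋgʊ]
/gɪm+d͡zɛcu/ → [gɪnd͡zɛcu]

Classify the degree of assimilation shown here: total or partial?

partial assimilation

Comparing underlying and surface forms, /ɴ/ → [ɳ] is the alternation; the neighbouring /ʈ/ is constant.
The change uvular → retroflex matches the place of the following /ʈ/, identifying this as place assimilation.
Manner and voice are unchanged, so the assimilation is partial, not total.
The other alternating forms pattern the same way: /ɴ/ → [ŋ] before /g/ (uvular → velar, matching velar); /m/ → [n] before /d͡z/ (bilabial → alveolar, matching alveolar) — only place changes, and always toward the following segment.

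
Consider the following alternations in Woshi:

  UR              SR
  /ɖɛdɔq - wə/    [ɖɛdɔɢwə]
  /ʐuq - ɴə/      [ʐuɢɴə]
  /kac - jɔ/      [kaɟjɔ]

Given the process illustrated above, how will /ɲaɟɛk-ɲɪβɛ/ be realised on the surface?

The data show regressive voicing assimilation: /q/ → [ɢ] before /w/; /q/ → [ɢ] before /ɴ/; /c/ → [ɟ] before /j/. In each pair only voicing changes, matching the following consonant, while place and manner stay constant.
The rule targets /k/ (voiceless velar stop), which sits before the trigger /ɲ/ (voiced).
The voiced velar stop is [g], so /k/ → [g].

[ɲaɟɛgɲɪβɛ]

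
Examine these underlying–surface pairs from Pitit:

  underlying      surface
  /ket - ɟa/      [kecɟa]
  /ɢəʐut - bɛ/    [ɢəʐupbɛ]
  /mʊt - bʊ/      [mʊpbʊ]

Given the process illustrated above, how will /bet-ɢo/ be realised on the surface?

[beqɢo]

The data show regressive place assimilation: /t/ → [c] before /ɟ/; /t/ → [p] before /b/. In each pair only place changes, matching the following consonant, while manner and voice stay constant.
/t/ is a voiceless alveolar stop. The following trigger /ɢ/ is uvular, so /t/ must become uvular as well.
A voiceless uvular stop is [q], so the surface segment is [q].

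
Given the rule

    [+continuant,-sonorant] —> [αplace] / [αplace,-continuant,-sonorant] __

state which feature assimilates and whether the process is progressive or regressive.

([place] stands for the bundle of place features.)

progressive place assimilation

The rule copies the place features (abbreviated [place]) from the environment onto the target, so the assimilating feature is place.
The conditioning segment sits to the left of the focus bar, meaning the trigger precedes the segment that changes — progressive assimilation.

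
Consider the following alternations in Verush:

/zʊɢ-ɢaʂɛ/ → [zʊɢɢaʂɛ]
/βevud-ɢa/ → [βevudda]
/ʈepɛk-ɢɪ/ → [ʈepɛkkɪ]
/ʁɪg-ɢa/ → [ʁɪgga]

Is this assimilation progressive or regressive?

progressive

The segment that alternates is /ɢ/, which surfaces as [d] when adjacent to /d/.
The output [d] is identical to the trigger /d/ — every feature (place, manner, voicing) has been copied — so this is total assimilation.
The remaining alternations confirm this: /ɢ/ → [k] after /k/; /ɢ/ → [g] after /g/ — in each case the output is a copy of the preceding consonant.
In [zʊɢɢaʂɛ] the two consonants at the boundary are already identical (/ɢ/ + /ɢ/), so the rule applies vacuously and nothing changes.
The trigger is the preceding segment, so the direction is progressive (perseverative).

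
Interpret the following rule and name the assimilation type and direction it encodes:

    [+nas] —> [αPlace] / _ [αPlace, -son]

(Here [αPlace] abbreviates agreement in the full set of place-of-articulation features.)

regressive place assimilation

The shared variable α links the value of the place features (abbreviated [Place]) on the target to the same value on the neighbouring segment, so place is the feature that assimilates.
Since the environment is written after the underscore, the trigger follows the target; the direction is regressive.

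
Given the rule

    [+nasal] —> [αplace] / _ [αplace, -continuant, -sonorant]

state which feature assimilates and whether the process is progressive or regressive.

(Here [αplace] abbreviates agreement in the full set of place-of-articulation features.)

regressive place assimilation

The shared variable α links the value of the place features (abbreviated [place]) on the target to the same value on the neighbouring segment, so place is the feature that assimilates.
The conditioning segment sits to the right of the focus bar, meaning the trigger follows the segment that changes — regressive assimilation.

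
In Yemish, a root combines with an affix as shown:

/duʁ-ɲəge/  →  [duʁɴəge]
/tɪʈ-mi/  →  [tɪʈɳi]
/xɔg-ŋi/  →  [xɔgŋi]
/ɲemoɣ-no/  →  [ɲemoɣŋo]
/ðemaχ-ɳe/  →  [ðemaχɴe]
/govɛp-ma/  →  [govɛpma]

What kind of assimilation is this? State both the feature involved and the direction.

Comparing underlying and surface forms, /ɲ/ → [ɴ] is the alternation; the neighbouring /ʁ/ is constant.
/ɲ/ is palatal while /ʁ/ is uvular; the output [ɴ] is uvular, matching the trigger — so the feature that spreads is place.
Manner and voice are unchanged, so the assimilation is partial, not total.
The same holds elsewhere in the data: /m/ → [ɳ] after /ʈ/ (bilabial → retroflex, matching retroflex); /n/ → [ŋ] after /ɣ/ (alveolar → velar, matching velar); /ɳ/ → [ɴ] after /χ/ (retroflex → uvular, matching uvular) — only place changes, and always toward the preceding segment.
Nothing changes in [xɔgŋi], [govɛpma]: there the adjacent consonants already agree in place (/ŋ/ and /g/ are both velar; /m/ and /p/ are both bilabial), so these forms are consistent with the same rule.
The trigger is the preceding segment, so the direction is progressive (perseverative).

progressive place assimilation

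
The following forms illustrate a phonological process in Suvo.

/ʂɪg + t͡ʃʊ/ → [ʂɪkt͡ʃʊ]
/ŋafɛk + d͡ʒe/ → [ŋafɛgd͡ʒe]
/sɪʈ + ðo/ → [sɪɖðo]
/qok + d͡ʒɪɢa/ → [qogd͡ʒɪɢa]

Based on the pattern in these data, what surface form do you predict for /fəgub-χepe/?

The data show regressive voicing assimilation: /g/ → [k] before /t͡ʃ/; /k/ → [g] before /d͡ʒ/; /ʈ/ → [ɖ] before /ð/. In each pair only voicing changes, matching the following consonant, while place and manner stay constant.
The rule targets /b/ (voiced bilabial stop), which sits before the trigger /χ/ (voiceless).
Changing only its voicing to voiceless gives [p] — the voiceless bilabial stop.

[fəgupχepe]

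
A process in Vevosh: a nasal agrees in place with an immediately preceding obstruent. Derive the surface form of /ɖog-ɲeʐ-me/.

[ɖogŋeʐɳe]

/ɲ/ is a voiced palatal nasal. The preceding trigger /g/ is velar, so /ɲ/ must become velar as well.
A voiced velar nasal is [ŋ], so the surface segment is [ŋ].
The same rule applies at the second boundary: /m/ → [ɳ] next to /ʐ/.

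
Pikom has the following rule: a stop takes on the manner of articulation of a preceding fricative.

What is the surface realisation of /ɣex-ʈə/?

The rule targets /ʈ/ (voiceless retroflex stop), which sits after the trigger /x/ (fricative).
Changing only its manner to fricative gives [ʂ] — the voiceless retroflex fricative.

[ɣexʂə]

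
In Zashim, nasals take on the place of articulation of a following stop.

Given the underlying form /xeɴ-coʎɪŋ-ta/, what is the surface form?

[xeɲcoʎɪnta]

The rule targets /ɴ/ (voiced uvular nasal), which sits before the trigger /c/ (palatal).
The voiced palatal nasal is [ɲ], so /ɴ/ → [ɲ].
At the second juncture, /ŋ/ likewise becomes [n] adjacent to /t/.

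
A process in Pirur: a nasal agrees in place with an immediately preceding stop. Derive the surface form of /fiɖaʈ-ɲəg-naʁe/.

The rule targets /ɲ/ (voiced palatal nasal), which sits after the trigger /ʈ/ (retroflex).
The voiced retroflex nasal is [ɳ], so /ɲ/ → [ɳ].
The same rule applies at the second boundary: /n/ → [ŋ] next to /g/.

[fiɖaʈɳəgŋaʁe]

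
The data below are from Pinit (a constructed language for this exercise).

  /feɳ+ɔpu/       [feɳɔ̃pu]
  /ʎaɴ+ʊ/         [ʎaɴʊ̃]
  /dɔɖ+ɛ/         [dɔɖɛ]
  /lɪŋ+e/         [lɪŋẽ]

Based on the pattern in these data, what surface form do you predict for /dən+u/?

[dənũ]

The data show progressive nasality assimilation (vowel nasalisation): /ɔ/ → [ɔ̃] after /ɳ/; /ʊ/ → [ʊ̃] after /ɴ/; /e/ → [ẽ] after /ŋ/ — a vowel is nasalised by an immediately preceding nasal consonant.
No change occurs in [dɔɖɛ] because the vowel at the boundary is adjacent to an oral consonant, not a nasal (/ɛ/ next to /ɖ/).
/u/ sits next to the nasal /n/ and is therefore nasalised to [ũ].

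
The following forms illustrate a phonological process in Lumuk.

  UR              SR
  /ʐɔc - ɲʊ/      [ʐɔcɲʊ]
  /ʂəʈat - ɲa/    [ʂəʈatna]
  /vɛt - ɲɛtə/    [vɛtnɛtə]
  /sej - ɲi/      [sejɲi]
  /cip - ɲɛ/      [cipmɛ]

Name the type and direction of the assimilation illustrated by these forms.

progressive place assimilation

The segment that alternates is /ɲ/, which surfaces as [n] when adjacent to /t/.
The change palatal → alveolar matches the place of the preceding /t/, identifying this as place assimilation.
Manner and voice are unchanged, so the assimilation is partial, not total.
The other alternating form patterns the same way: /ɲ/ → [m] after /p/ (palatal → bilabial, matching bilabial) — only place changes, and always toward the preceding segment.
Nothing changes in [ʐɔcɲʊ], [sejɲi]: there the adjacent consonants already agree in place (/ɲ/ and /c/ are both palatal; /ɲ/ and /j/ are both palatal), so these forms are consistent with the same rule.
Since the segment that changes follows the conditioning segment, the assimilation is progressive.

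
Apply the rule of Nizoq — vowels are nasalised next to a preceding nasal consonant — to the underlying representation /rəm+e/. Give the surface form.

[rəmẽ]

/e/ sits next to the nasal /m/ and is therefore nasalised to [ẽ].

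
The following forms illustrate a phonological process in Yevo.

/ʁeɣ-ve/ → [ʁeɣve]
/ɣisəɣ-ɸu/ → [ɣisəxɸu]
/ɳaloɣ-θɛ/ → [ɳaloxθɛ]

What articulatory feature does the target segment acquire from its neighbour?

voicing

Comparing underlying and surface forms, /ɣ/ → [x] is the alternation; the neighbouring /ɸ/ is constant.
/ɣ/ is voiced while /ɸ/ is voiceless; the output [x] is voiceless, matching the trigger — so the feature that spreads is voicing.
The other alternating form patterns the same way: /ɣ/ → [x] before /θ/ (voiced → voiceless, matching voiceless) — only voicing changes, and always toward the following segment.
No alternation appears in [ʁeɣve]: there the adjacent consonants already agree in voicing (/ɣ/ and /v/ are both voiced), so this form is consistent with the same rule.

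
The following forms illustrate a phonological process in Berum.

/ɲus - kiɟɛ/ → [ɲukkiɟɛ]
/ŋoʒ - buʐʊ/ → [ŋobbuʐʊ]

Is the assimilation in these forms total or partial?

Comparing underlying and surface forms, /s/ → [k] is the alternation; the neighbouring /k/ is constant.
The output [k] is identical to the trigger /k/ — every feature (place, manner, voicing) has been copied — so this is total assimilation.
The other form behaves the same way: /ʒ/ → [b] before /b/ — in each case the output is a copy of the following consonant.

total assimilation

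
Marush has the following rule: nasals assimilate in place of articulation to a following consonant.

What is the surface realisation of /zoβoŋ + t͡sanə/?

/ŋ/ is a voiced velar nasal. The following trigger /t͡s/ is alveolar, so /ŋ/ must become alveolar as well.
Changing only its place to alveolar gives [n] — the voiced alveolar nasal.

[zoβont͡sanə]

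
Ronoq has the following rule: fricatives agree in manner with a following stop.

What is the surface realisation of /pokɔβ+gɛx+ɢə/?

[pokɔbgɛkɢə]

The rule targets /β/ (voiced bilabial fricative), which sits before the trigger /g/ (stop).
Changing only its manner to stop gives [b] — the voiced bilabial stop.
At the second juncture, /x/ likewise becomes [k] adjacent to /ɢ/.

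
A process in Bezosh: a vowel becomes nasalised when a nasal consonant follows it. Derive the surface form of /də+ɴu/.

[də̃ɴu]

/ə/ sits next to the nasal /ɴ/ and is therefore nasalised to [ə̃].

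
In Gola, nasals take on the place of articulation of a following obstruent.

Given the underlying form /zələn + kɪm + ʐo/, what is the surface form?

/n/ is a voiced alveolar nasal. The following trigger /k/ is velar, so /n/ must become velar as well.
A voiced velar nasal is [ŋ], so the surface segment is [ŋ].
The same rule applies at the second boundary: /m/ → [ɳ] next to /ʐ/.

[zələŋkɪɳʐo]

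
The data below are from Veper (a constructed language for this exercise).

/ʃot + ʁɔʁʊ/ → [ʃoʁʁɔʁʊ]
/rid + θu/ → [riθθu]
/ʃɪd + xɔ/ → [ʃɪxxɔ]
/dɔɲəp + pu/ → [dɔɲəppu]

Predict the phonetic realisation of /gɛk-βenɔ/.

The data show regressive total assimilation (/t/ → [ʁ] before /ʁ/; /d/ → [θ] before /θ/; /d/ → [x] before /x/): in every case the target segment becomes identical to its following neighbour, copying more than a single feature.
In [dɔɲəppu] the two consonants at the boundary are already identical (/p/ + /p/), so the rule applies vacuously and nothing changes.
/k/ is the segment targeted by the rule; it sits immediately before /β/, so it assimilates completely and surfaces as [β].

[gɛββenɔ]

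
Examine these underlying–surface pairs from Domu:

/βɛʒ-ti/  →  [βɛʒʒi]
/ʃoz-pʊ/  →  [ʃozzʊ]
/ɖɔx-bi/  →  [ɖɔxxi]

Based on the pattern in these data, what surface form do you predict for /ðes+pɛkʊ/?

The data show progressive total assimilation (/t/ → [ʒ] after /ʒ/; /p/ → [z] after /z/; /b/ → [x] after /x/): in every case the target segment becomes identical to its preceding neighbour, copying more than a single feature.
/p/ is the segment targeted by the rule; it sits immediately after /s/, so it assimilates completely and surfaces as [s].

[ðessɛkʊ]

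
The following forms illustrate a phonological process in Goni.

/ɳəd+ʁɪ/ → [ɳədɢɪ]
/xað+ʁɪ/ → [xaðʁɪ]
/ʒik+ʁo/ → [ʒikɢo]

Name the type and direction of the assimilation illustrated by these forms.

Comparing underlying and surface forms, /ʁ/ → [ɢ] is the alternation; the neighbouring /d/ is constant.
/ʁ/ is a fricative while /d/ is a stop; the output [ɢ] is a stop, matching the trigger — so the feature that spreads is manner.
Place and voice are unchanged, so the assimilation is partial, not total.
Checking the remaining alternation: /ʁ/ → [ɢ] after /k/ (fricative → stop, matching a stop) — only manner changes, and always toward the preceding segment.
No alternation appears in [xaðʁɪ]: there the adjacent consonants already agree in manner (/ʁ/ and /ð/ are both fricatives), so this form is consistent with the same rule.
The trigger is the preceding segment, so the direction is progressive (perseverative).

progressive manner assimilation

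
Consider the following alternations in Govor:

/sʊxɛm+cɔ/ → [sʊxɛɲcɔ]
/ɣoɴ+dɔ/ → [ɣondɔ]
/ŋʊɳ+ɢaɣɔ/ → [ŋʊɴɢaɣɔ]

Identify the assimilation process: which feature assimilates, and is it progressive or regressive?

Underlying /m/ is realised as [ɲ] next to /c/; /c/ itself does not change.
/m/ is bilabial while /c/ is palatal; the output [ɲ] is palatal, matching the trigger — so the feature that spreads is place.
Manner and voice are unchanged, so the assimilation is partial, not total.
The same holds elsewhere in the data: /ɴ/ → [n] before /d/ (uvular → alveolar, matching alveolar); /ɳ/ → [ɴ] before /ɢ/ (retroflex → uvular, matching uvular) — only place changes, and always toward the following segment.
The trigger is the following segment, so the direction is regressive (anticipatory).

regressive place assimilation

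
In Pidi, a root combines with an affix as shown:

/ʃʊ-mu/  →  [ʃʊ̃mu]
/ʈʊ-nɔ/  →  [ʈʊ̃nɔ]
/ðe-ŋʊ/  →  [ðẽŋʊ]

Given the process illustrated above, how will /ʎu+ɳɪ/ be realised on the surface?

The data show regressive nasality assimilation (vowel nasalisation): /ʊ/ → [ʊ̃] before /m/; /ʊ/ → [ʊ̃] before /n/; /e/ → [ẽ] before /ŋ/ — a vowel is nasalised by an immediately following nasal consonant.
The vowel /u/ is adjacent to the following nasal /ɳ/, so it acquires [+nasal] and surfaces as [ũ].

[ʎũɳɪ]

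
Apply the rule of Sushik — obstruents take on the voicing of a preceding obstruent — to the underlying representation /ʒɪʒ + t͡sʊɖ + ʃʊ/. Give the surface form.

[ʒɪʒd͡zʊɖʒʊ]

The rule targets /t͡s/ (voiceless alveolar affricate), which sits after the trigger /ʒ/ (voiced).
Changing only its voicing to voiced gives [d͡z] — the voiced alveolar affricate.
The same rule applies at the second boundary: /ʃ/ → [ʒ] next to /ɖ/.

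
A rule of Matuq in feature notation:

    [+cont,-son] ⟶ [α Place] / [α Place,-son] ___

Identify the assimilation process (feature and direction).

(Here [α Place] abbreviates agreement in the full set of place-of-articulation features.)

The rule copies the place features (abbreviated [Place]) from the environment onto the target, so the assimilating feature is place.
The conditioning segment sits to the left of the focus bar, meaning the trigger precedes the segment that changes — progressive assimilation.

progressive place assimilation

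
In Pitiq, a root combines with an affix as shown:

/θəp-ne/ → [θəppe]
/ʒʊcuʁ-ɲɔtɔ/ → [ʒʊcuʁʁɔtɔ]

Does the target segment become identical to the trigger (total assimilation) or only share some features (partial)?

Comparing underlying and surface forms, /n/ → [p] is the alternation; the neighbouring /p/ is constant.
The output [p] is identical to the trigger /p/ — every feature (place, manner, voicing) has been copied — so this is total assimilation.
The remaining alternation confirms this: /ɲ/ → [ʁ] after /ʁ/ — in each case the output is a copy of the preceding consonant.

total assimilation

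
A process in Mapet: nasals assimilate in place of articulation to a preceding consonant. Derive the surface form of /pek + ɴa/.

/ɴ/ is a voiced uvular nasal. The preceding trigger /k/ is velar, so /ɴ/ must become velar as well.
Changing only its place to velar gives [ŋ] — the voiced velar nasal.

[pekŋa]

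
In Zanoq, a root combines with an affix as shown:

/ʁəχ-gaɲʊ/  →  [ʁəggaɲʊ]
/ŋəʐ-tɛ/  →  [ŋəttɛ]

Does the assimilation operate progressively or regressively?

The segment that alternates is /χ/, which surfaces as [g] when adjacent to /g/.
The output [g] is identical to the trigger /g/ — every feature (place, manner, voicing) has been copied — so this is total assimilation.
The remaining alternation confirms this: /ʐ/ → [t] before /t/ — in each case the output is a copy of the following consonant.
The trigger is the following segment, so the direction is regressive (anticipatory).

regressive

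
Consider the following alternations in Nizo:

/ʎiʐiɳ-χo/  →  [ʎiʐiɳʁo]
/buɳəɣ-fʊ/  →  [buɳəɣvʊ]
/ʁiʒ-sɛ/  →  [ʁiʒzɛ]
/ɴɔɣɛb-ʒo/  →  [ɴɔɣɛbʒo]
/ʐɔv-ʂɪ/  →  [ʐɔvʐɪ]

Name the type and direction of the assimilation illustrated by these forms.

Comparing underlying and surface forms, /χ/ → [ʁ] is the alternation; the neighbouring /ɳ/ is constant.
/χ/ is voiceless while /ɳ/ is voiced; the output [ʁ] is voiced, matching the trigger — so the feature that spreads is voicing.
Place and manner are unchanged, so the assimilation is partial, not total.
The same holds elsewhere in the data: /f/ → [v] after /ɣ/ (voiceless → voiced, matching voiced); /s/ → [z] after /ʒ/ (voiceless → voiced, matching voiced); /ʂ/ → [ʐ] after /v/ (voiceless → voiced, matching voiced) — only voicing changes, and always toward the preceding segment.
No alternation appears in [ɴɔɣɛbʒo]: there the adjacent consonants already agree in voicing (/ʒ/ and /b/ are both voiced), so this form is consistent with the same rule.
The trigger is the preceding segment, so the direction is progressive (perseverative).

progressive voicing assimilation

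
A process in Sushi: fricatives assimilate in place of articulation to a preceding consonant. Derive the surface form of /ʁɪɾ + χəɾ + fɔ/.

The rule targets /χ/ (voiceless uvular fricative), which sits after the trigger /ɾ/ (alveolar).
The voiceless alveolar fricative is [s], so /χ/ → [s].
At the second juncture, /f/ likewise becomes [s] adjacent to /ɾ/.

[ʁɪɾsəɾsɔ]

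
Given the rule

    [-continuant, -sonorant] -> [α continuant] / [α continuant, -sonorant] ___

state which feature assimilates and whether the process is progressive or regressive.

The shared variable α links the value of [continuant] on the target to that of the neighbouring obstruent. [continuant] distinguishes stops from fricatives — a manner-of-articulation feature — so this is manner assimilation.
Since the environment is written before the underscore, the trigger precedes the target; the direction is progressive.

progressive manner assimilation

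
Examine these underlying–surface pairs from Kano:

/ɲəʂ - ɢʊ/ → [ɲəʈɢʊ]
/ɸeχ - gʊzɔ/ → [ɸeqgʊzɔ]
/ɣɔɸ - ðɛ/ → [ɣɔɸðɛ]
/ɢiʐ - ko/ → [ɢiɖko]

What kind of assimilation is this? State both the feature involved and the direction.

regressive manner assimilation

Underlying /ʂ/ is realised as [ʈ] next to /ɢ/; /ɢ/ itself does not change.
The change fricative → stop matches the manner of the following /ɢ/, identifying this as manner assimilation.
Place and voice are unchanged, so the assimilation is partial, not total.
The other alternating forms pattern the same way: /χ/ → [q] before /g/ (fricative → stop, matching a stop); /ʐ/ → [ɖ] before /k/ (fricative → stop, matching a stop) — only manner changes, and always toward the following segment.
No alternation appears in [ɣɔɸðɛ]: there the adjacent consonants already agree in manner (/ɸ/ and /ð/ are both fricatives), so this form is consistent with the same rule.
Since the segment that changes precedes the conditioning segment, the assimilation is regressive.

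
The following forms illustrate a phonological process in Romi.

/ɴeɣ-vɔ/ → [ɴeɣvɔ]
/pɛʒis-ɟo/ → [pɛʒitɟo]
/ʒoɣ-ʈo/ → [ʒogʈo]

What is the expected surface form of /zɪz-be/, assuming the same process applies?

The data show regressive manner assimilation: /s/ → [t] before /ɟ/; /ɣ/ → [g] before /ʈ/. In each pair only manner changes, matching the following consonant, while place and voice stay constant.
Nothing changes in [ɴeɣvɔ]: there the adjacent consonants already agree in manner (/ɣ/ and /v/ are both fricatives), so this form is consistent with the same rule.
/z/ is a voiced alveolar fricative. The following trigger /b/ is a stop, so /z/ must become a stop as well.
Changing only its manner to stop gives [d] — the voiced alveolar stop.

[zɪdbe]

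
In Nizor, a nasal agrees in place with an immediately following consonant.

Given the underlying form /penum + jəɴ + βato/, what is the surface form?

The rule targets /m/ (voiced bilabial nasal), which sits before the trigger /j/ (palatal).
Changing only its place to palatal gives [ɲ] — the voiced palatal nasal.
At the second juncture, /ɴ/ likewise becomes [m] adjacent to /β/.

[penuɲjəmβato]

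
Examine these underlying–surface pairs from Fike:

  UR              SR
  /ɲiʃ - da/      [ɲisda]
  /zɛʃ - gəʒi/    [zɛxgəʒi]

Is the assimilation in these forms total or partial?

Comparing underlying and surface forms, /ʃ/ → [s] is the alternation; the neighbouring /d/ is constant.
The change postalveolar → alveolar matches the place of the following /d/, identifying this as place assimilation.
Manner and voice are unchanged, so the assimilation is partial, not total.
The other alternating form patterns the same way: /ʃ/ → [x] before /g/ (postalveolar → velar, matching velar) — only place changes, and always toward the following segment.

partial assimilation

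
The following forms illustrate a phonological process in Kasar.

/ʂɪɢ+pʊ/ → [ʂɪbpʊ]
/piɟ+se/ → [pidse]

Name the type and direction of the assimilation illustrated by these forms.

regressive place assimilation

The segment that alternates is /ɢ/, which surfaces as [b] when adjacent to /p/.
/ɢ/ is uvular while /p/ is bilabial; the output [b] is bilabial, matching the trigger — so the feature that spreads is place.
Manner and voice are unchanged, so the assimilation is partial, not total.
The same holds elsewhere in the data: /ɟ/ → [d] before /s/ (palatal → alveolar, matching alveolar) — only place changes, and always toward the following segment.
The trigger is the following segment, so the direction is regressive (anticipatory).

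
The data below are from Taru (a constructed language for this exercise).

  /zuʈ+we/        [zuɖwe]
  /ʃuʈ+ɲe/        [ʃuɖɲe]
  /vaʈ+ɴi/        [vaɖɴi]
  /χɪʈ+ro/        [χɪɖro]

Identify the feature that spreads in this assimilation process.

Comparing underlying and surface forms, /ʈ/ → [ɖ] is the alternation; the neighbouring /w/ is constant.
The change voiceless → voiced matches the voicing of the following /w/, identifying this as voicing assimilation.
The same holds elsewhere in the data: /ʈ/ → [ɖ] before /ɲ/ (voiceless → voiced, matching voiced); /ʈ/ → [ɖ] before /ɴ/ (voiceless → voiced, matching voiced); /ʈ/ → [ɖ] before /r/ (voiceless → voiced, matching voiced) — only voicing changes, and always toward the following segment.

voicing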